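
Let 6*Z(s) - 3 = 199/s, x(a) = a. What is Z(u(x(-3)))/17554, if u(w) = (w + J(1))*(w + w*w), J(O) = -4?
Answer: -73/4423608 ≈ -1.6502e-5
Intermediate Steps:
u(w) = (-4 + w)*(w + w²) (u(w) = (w - 4)*(w + w*w) = (-4 + w)*(w + w²))
Z(s) = ½ + 199/(6*s) (Z(s) = ½ + (199/s)/6 = ½ + 199/(6*s))
Z(u(x(-3)))/17554 = ((199 + 3*(-3*(-4 + (-3)² - 3*(-3))))/(6*((-3*(-4 + (-3)² - 3*(-3))))))/17554 = ((199 + 3*(-3*(-4 + 9 + 9)))/(6*((-3*(-4 + 9 + 9)))))*(1/17554) = ((199 + 3*(-3*14))/(6*((-3*14))))*(1/17554) = ((⅙)*(199 + 3*(-42))/(-42))*(1/17554) = ((⅙)*(-1/42)*(199 - 126))*(1/17554) = ((⅙)*(-1/42)*73)*(1/17554) = -73/252*1/17554 = -73/4423608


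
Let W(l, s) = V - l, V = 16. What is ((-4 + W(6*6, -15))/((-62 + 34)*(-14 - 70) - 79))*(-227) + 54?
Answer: 128190/2273 ≈ 56.397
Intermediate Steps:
W(l, s) = 16 - l
((-4 + W(6*6, -15))/((-62 + 34)*(-14 - 70) - 79))*(-227) + 54 = ((-4 + (16 - 6*6))/((-62 + 34)*(-14 - 70) - 79))*(-227) + 54 = ((-4 + (16 - 1*36))/(-28*(-84) - 79))*(-227) + 54 = ((-4 + (16 - 36))/(2352 - 79))*(-227) + 54 = ((-4 - 20)/2273)*(-227) + 54 = -24*1/2273*(-227) + 54 = -24/2273*(-227) + 54 = 5448/2273 + 54 = 128190/2273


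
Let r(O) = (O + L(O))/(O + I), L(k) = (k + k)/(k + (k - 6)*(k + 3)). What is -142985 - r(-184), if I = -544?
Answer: -222538386797/1556373 ≈ -1.4299e+5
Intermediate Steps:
L(k) = 2*k/(k + (-6 + k)*(3 + k)) (L(k) = (2*k)/(k + (-6 + k)*(3 + k)) = 2*k/(k + (-6 + k)*(3 + k)))
r(O) = (O + 2*O/(-18 + O**2 - 2*O))/(-544 + O) (r(O) = (O + 2*O/(-18 + O**2 - 2*O))/(O - 544) = (O + 2*O/(-18 + O**2 - 2*O))/(-544 + O))
-142985 - r(-184) = -142985 - (-184)*(16 - 1*(-184)**2 + 2*(-184))/((-544 - 184)*(18 - 1*(-184)**2 + 2*(-184))) = -142985 - (-184)*(16 - 1*33856 - 368)/((-728)*(18 - 1*33856 - 368)) = -142985 - (-184)*(-1)*(16 - 33856 - 368)/(728*(18 - 33856 - 368)) = -142985 - (-184)*(-1)*(-34208)/(728*(-34206)) = -142985 - (-184)*(-1)*(-1)*(-34208)/(728*34206) = -142985 - 1*393392/1556373 = -142985 - 393392/1556373 = -222538386797/1556373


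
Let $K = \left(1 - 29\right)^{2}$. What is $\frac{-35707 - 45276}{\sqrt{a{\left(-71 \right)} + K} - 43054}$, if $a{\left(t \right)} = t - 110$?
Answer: $\frac{3486642082}{1853646313} + \frac{242949 \sqrt{67}}{1853646313} \approx 1.882$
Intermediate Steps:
$K = 784$ ($K = \left(-28\right)^{2} = 784$)
$a{\left(t \right)} = -110 + t$
$\frac{-35707 - 45276}{\sqrt{a{\left(-71 \right)} + K} - 43054} = \frac{-35707 - 45276}{\sqrt{\left(-110 - 71\right) + 784} - 43054} = - \frac{80983}{\sqrt{-181 + 784} - 43054} = - \frac{80983}{\sqrt{603} - 43054} = - \frac{80983}{3 \sqrt{67} - 43054} = - \frac{80983}{-43054 + 3 \sqrt{67}}$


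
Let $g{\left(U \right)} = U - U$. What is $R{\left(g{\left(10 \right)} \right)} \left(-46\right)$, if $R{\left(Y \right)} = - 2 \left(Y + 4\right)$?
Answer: $368$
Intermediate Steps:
$g{\left(U \right)} = 0$
$R{\left(Y \right)} = -8 - 2 Y$ ($R{\left(Y \right)} = - 2 \left(4 + Y\right) = -8 - 2 Y$)
$R{\left(g{\left(10 \right)} \right)} \left(-46\right) = \left(-8 - 0\right) \left(-46\right) = \left(-8 + 0\right) \left(-46\right) = \left(-8\right) \left(-46\right) = 368$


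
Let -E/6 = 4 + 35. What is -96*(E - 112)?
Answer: 33216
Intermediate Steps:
E = -234 (E = -6*(4 + 35) = -6*39 = -234)
-96*(E - 112) = -96*(-234 - 112) = -96*(-346) = 33216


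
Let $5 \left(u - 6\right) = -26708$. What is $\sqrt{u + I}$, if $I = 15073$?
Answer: $\frac{\sqrt{243435}}{5} \approx 98.678$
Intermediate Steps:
$u = - \frac{26678}{5}$ ($u = 6 + \frac{1}{5} \left(-26708\right) = 6 - \frac{26708}{5} = - \frac{26678}{5} \approx -5335.6$)
$\sqrt{u + I} = \sqrt{- \frac{26678}{5} + 15073} = \sqrt{\frac{48687}{5}} = \frac{\sqrt{243435}}{5}$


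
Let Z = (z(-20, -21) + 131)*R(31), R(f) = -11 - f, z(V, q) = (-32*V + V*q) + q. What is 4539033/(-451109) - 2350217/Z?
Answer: 837155959033/22167496260 ≈ 37.765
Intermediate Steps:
z(V, q) = q - 32*V + V*q
Z = -49140 (Z = ((-21 - 32*(-20) - 20*(-21)) + 131)*(-11 - 1*31) = ((-21 + 640 + 420) + 131)*(-11 - 31) = (1039 + 131)*(-42) = 1170*(-42) = -49140)
4539033/(-451109) - 2350217/Z = 4539033/(-451109) - 2350217/(-49140) = 4539033*(-1/451109) - 2350217*(-1/49140) = -4539033/451109 + 2350217/49140 = 837155959033/22167496260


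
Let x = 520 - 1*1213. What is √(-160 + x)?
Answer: I*√853 ≈ 29.206*I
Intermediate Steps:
x = -693 (x = 520 - 1213 = -693)
√(-160 + x) = √(-160 - 693) = √(-853) = I*√853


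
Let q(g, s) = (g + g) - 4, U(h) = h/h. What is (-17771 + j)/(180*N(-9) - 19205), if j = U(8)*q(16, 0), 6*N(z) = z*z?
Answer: 1613/1525 ≈ 1.0577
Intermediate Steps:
N(z) = z²/6 (N(z) = (z*z)/6 = z²/6)
U(h) = 1
q(g, s) = -4 + 2*g (q(g, s) = 2*g - 4 = -4 + 2*g)
j = 28 (j = 1*(-4 + 2*16) = 1*(-4 + 32) = 1*28 = 28)
(-17771 + j)/(180*N(-9) - 19205) = (-17771 + 28)/(180*((⅙)*(-9)²) - 19205) = -17743/(180*((⅙)*81) - 19205) = -17743/(180*(27/2) - 19205) = -17743/(2430 - 19205) = -17743/(-16775) = -17743*(-1/16775) = 1613/1525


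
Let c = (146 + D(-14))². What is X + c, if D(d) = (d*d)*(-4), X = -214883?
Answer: 192161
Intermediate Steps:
D(d) = -4*d² (D(d) = d²*(-4) = -4*d²)
c = 407044 (c = (146 - 4*(-14)²)² = (146 - 4*196)² = (146 - 784)² = (-638)² = 407044)
X + c = -214883 + 407044 = 192161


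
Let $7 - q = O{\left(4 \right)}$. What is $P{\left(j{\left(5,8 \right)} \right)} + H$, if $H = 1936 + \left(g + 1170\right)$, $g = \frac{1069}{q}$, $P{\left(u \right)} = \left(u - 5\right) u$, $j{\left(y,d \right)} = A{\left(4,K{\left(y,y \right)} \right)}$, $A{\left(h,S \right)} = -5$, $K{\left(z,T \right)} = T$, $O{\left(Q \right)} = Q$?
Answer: $\frac{10537}{3} \approx 3512.3$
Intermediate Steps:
$q = 3$ ($q = 7 - 4 = 3$)
$j{\left(y,d \right)} = -5$
$P{\left(u \right)} = u \left(-5 + u\right)$ ($P{\left(u \right)} = \left(-5 + u\right) u = u \left(-5 + u\right)$)
$g = \frac{1069}{3} \approx 356.33$
$H = \frac{10387}{3}$ ($H = 1936 + \left(\frac{1069}{3} + 1170\right) = 1936 + \frac{4579}{3} = \frac{10387}{3} \approx 3462.3$)
$P{\left(j{\left(5,8 \right)} \right)} + H = - 5 \left(-5 - 5\right) + \frac{10387}{3} = \left(-5\right) \left(-10\right) + \frac{10387}{3} = 50 + \frac{10387}{3} = \frac{10537}{3}$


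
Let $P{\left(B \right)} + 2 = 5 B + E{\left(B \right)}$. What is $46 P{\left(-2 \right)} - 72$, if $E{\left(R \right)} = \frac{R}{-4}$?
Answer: $-601$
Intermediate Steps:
$E{\left(R \right)} = - \frac{R}{4}$ ($E{\left(R \right)} = R \left(- \frac{1}{4}\right) = - \frac{R}{4}$)
$P{\left(B \right)} = -2 + \frac{19 B}{4}$ ($P{\left(B \right)} = -2 + \left(5 B - \frac{B}{4}\right) = -2 + \frac{19 B}{4}$)
$46 P{\left(-2 \right)} - 72 = 46 \left(-2 + \frac{19}{4} \left(-2\right)\right) - 72 = 46 \left(-2 - \frac{19}{2}\right) - 72 = 46 \left(- \frac{23}{2}\right) - 72 = -529 - 72 = -601$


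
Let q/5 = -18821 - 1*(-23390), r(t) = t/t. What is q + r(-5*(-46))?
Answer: 22846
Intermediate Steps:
r(t) = 1
q = 22845 (q = 5*(-18821 - 1*(-23390)) = 5*(-18821 + 23390) = 5*4569 = 22845)
q + r(-5*(-46)) = 22845 + 1 = 22846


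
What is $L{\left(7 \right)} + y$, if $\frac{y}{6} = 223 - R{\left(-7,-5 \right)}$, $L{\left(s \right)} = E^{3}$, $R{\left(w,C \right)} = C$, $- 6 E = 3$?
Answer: $\frac{10943}{8} \approx 1367.9$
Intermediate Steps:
$E = - \frac{1}{2}$ ($E = \left(- \frac{1}{6}\right) 3 = - \frac{1}{2} \approx -0.5$)
$L{\left(s \right)} = - \frac{1}{8}$ ($L{\left(s \right)} = \left(- \frac{1}{2}\right)^{3} = - \frac{1}{8}$)
$y = 1368$ ($y = 6 \left(223 - -5\right) = 6 \left(223 + 5\right) = 6 \cdot 228 = 1368$)
$L{\left(7 \right)} + y = - \frac{1}{8} + 1368 = \frac{10943}{8}$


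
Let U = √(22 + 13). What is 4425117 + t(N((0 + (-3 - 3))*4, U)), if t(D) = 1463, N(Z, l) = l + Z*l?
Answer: 4426580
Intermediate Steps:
U = √35 ≈ 5.9161
4425117 + t(N((0 + (-3 - 3))*4, U)) = 4425117 + 1463 = 4426580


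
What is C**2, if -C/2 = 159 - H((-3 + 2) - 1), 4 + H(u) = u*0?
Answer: 106276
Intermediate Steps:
H(u) = -4 (H(u) = -4 + u*0 = -4 + 0 = -4)
C = -326 (C = -2*(159 - 1*(-4)) = -2*(159 + 4) = -2*163 = -326)
C**2 = (-326)**2 = 106276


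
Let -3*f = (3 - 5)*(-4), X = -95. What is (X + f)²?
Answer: 85849/9 ≈ 9538.8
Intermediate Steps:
f = -8/3 (f = -(3 - 5)*(-4)/3 = -(-2)*(-4)/3 = -⅓*8 = -8/3 ≈ -2.6667)
(X + f)² = (-95 - 8/3)² = (-293/3)² = 85849/9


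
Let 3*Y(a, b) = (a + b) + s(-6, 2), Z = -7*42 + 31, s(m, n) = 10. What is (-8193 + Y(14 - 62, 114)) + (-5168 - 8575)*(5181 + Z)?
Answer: -202788725/3 ≈ -6.7596e+7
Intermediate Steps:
Z = -263 (Z = -294 + 31 = -263)
Y(a, b) = 10/3 + a/3 + b/3 (Y(a, b) = ((a + b) + 10)/3 = (10 + a + b)/3 = 10/3 + a/3 + b/3)
(-8193 + Y(14 - 62, 114)) + (-5168 - 8575)*(5181 + Z) = (-8193 + (10/3 + (14 - 62)/3 + (⅓)*114)) + (-5168 - 8575)*(5181 - 263) = (-8193 + (10/3 + (⅓)*(-48) + 38)) - 13743*4918 = (-8193 + (10/3 - 16 + 38)) - 67588074 = (-8193 + 76/3) - 67588074 = -24503/3 - 67588074 = -202788725/3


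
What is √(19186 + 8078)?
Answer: 8*√426 ≈ 165.12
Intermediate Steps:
√(19186 + 8078) = √27264 = 8*√426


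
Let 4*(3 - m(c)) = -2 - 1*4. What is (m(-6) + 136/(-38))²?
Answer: 1225/1444 ≈ 0.84834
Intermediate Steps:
m(c) = 9/2 (m(c) = 3 - (-2 - 1*4)/4 = 3 - (-2 - 4)/4 = 3 - ¼*(-6) = 3 + 3/2 = 9/2)
(m(-6) + 136/(-38))² = (9/2 + 136/(-38))² = (9/2 + 136*(-1/38))² = (9/2 - 68/19)² = (35/38)² = 1225/1444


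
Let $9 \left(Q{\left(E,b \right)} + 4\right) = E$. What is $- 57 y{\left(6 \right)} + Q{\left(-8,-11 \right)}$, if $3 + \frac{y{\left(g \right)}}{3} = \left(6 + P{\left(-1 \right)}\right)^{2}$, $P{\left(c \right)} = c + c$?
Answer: $- \frac{20051}{9} \approx -2227.9$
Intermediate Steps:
$P{\left(c \right)} = 2 c$
$Q{\left(E,b \right)} = -4 + \frac{E}{9}$
$y{\left(g \right)} = 39$ ($y{\left(g \right)} = -9 + 3 \left(6 + 2 \left(-1\right)\right)^{2} = -9 + 3 \left(6 - 2\right)^{2} = -9 + 3 \cdot 4^{2} = -9 + 3 \cdot 16 = -9 + 48 = 39$)
$- 57 y{\left(6 \right)} + Q{\left(-8,-11 \right)} = \left(-57\right) 39 + \left(-4 + \frac{1}{9} \left(-8\right)\right) = -2223 - \frac{44}{9} = - \frac{20051}{9}$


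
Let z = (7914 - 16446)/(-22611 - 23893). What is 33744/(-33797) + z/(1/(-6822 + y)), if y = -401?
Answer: -521091161967/392923922 ≈ -1326.2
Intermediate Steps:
z = 2133/11626 (z = -8532/(-46504) = -8532*(-1/46504) = 2133/11626 ≈ 0.18347)
33744/(-33797) + z/(1/(-6822 + y)) = 33744/(-33797) + 2133/(11626*(1/(-6822 - 401))) = 33744*(-1/33797) + 2133/(11626*(1/(-7223))) = -33744/33797 + 2133/(11626*(-1/7223)) = -33744/33797 + (2133/11626)*(-7223) = -33744/33797 - 15406659/11626 = -521091161967/392923922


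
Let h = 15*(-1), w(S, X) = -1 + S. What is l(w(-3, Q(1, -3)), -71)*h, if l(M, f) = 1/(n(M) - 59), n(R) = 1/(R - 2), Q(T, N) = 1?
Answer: 18/71 ≈ 0.25352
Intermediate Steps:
n(R) = 1/(-2 + R)
h = -15
l(M, f) = 1/(-59 + 1/(-2 + M)) (l(M, f) = 1/(1/(-2 + M) - 59) = 1/(-59 + 1/(-2 + M)))
l(w(-3, Q(1, -3)), -71)*h = ((2 - (-1 - 3))/(-119 + 59*(-1 - 3)))*(-15) = ((2 - 1*(-4))/(-119 + 59*(-4)))*(-15) = ((2 + 4)/(-119 - 236))*(-15) = (6/(-355))*(-15) = -1/355*6*(-15) = -6/355*(-15) = 18/71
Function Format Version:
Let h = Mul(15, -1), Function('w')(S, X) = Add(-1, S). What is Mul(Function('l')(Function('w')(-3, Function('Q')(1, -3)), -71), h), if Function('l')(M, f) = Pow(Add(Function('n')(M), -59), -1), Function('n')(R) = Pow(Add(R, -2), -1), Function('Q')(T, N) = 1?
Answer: Rational(18, 71) ≈ 0.25352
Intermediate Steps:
Function('n')(R) = Pow(Add(-2, R), -1)
h = -15
Function('l')(M, f) = Pow(Add(-59, Pow(Add(-2, M), -1)), -1) (Function('l')(M, f) = Pow(Add(Pow(Add(-2, M), -1), -59), -1) = Pow(Add(-59, Pow(Add(-2, M), -1)), -1))
Mul(Function('l')(Function('w')(-3, Function('Q')(1, -3)), -71), h) = Mul(Mul(Pow(Add(-119, Mul(59, Add(-1, -3))), -1), Add(2, Mul(-1, Add(-1, -3)))), -15) = Mul(Mul(Pow(Add(-119, Mul(59, -4)), -1), Add(2, Mul(-1, -4))), -15) = Mul(Mul(Pow(Add(-119, -236), -1), Add(2, 4)), -15) = Mul(Mul(Pow(-355, -1), 6), -15) = Mul(Mul(Rational(-1, 355), 6), -15) = Mul(Rational(-6, 355), -15) = Rational(18, 71)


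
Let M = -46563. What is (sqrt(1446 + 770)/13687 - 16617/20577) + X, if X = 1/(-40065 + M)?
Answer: -479839351/594181452 + 2*sqrt(554)/13687 ≈ -0.80412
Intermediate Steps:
X = -1/86628 (X = 1/(-40065 - 46563) = 1/(-86628) = -1/86628 ≈ -1.1544e-5)
(sqrt(1446 + 770)/13687 - 16617/20577) + X = (sqrt(1446 + 770)/13687 - 16617/20577) - 1/86628 = (sqrt(2216)*(1/13687) - 16617*1/20577) - 1/86628 = ((2*sqrt(554))*(1/13687) - 5539/6859) - 1/86628 = (2*sqrt(554)/13687 - 5539/6859) - 1/86628 = (-5539/6859 + 2*sqrt(554)/13687) - 1/86628 = -479839351/594181452 + 2*sqrt(554)/13687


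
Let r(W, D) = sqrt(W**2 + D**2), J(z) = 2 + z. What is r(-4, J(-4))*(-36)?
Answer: -72*sqrt(5) ≈ -161.00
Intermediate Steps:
r(W, D) = sqrt(D**2 + W**2)
r(-4, J(-4))*(-36) = sqrt((2 - 4)**2 + (-4)**2)*(-36) = sqrt((-2)**2 + 16)*(-36) = sqrt(4 + 16)*(-36) = sqrt(20)*(-36) = (2*sqrt(5))*(-36) = -72*sqrt(5)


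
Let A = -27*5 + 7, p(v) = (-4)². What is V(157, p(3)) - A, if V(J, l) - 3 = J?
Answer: 288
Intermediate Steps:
p(v) = 16
V(J, l) = 3 + J
A = -128 (A = -135 + 7 = -128)
V(157, p(3)) - A = (3 + 157) - 1*(-128) = 160 + 128 = 288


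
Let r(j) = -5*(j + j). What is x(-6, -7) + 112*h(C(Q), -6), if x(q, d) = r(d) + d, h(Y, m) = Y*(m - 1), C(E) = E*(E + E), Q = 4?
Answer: -25025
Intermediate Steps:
C(E) = 2*E² (C(E) = E*(2*E) = 2*E²)
r(j) = -10*j
h(Y, m) = Y*(-1 + m)
x(q, d) = -9*d (x(q, d) = -10*d + d = -9*d)
x(-6, -7) + 112*h(C(Q), -6) = -9*(-7) + 112*((2*4²)*(-1 - 6)) = 63 + 112*((2*16)*(-7)) = 63 + 112*(32*(-7)) = 63 + 112*(-224) = 63 - 25088 = -25025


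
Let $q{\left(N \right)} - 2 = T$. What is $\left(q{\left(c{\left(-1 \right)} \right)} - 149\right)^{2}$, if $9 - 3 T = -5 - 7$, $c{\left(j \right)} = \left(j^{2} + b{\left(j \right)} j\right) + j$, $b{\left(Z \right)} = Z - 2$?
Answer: $19600$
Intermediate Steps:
$b{\left(Z \right)} = -2 + Z$
$c{\left(j \right)} = j + j^{2} + j \left(-2 + j\right)$ ($c{\left(j \right)} = \left(j^{2} + \left(-2 + j\right) j\right) + j = \left(j^{2} + j \left(-2 + j\right)\right) + j = j + j^{2} + j \left(-2 + j\right)$)
$T = 7$ ($T = 3 - \frac{-5 - 7}{3} = 3 - -4 = 3 + 4 = 7$)
$q{\left(N \right)} = 9$ ($q{\left(N \right)} = 2 + 7 = 9$)
$\left(q{\left(c{\left(-1 \right)} \right)} - 149\right)^{2} = \left(9 - 149\right)^{2} = \left(-140\right)^{2} = 19600$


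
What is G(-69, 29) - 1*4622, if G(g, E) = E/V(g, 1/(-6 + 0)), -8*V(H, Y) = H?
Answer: -318686/69 ≈ -4618.6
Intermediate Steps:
V(H, Y) = -H/8
G(g, E) = -8*E/g (G(g, E) = E/((-g/8)) = E*(-8/g) = -8*E/g)
G(-69, 29) - 1*4622 = -8*29/(-69) - 1*4622 = -8*29*(-1/69) - 4622 = 232/69 - 4622 = -318686/69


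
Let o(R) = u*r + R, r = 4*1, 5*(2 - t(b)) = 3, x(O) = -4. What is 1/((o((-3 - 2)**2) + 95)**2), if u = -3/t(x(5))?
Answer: 49/608400 ≈ 8.0539e-5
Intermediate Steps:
t(b) = 7/5 (t(b) = 2 - 1/5*3 = 2 - 3/5 = 7/5)
r = 4
u = -15/7 (u = -3/7/5 = -3*5/7 = -15/7 ≈ -2.1429)
o(R) = -60/7 + R (o(R) = -15/7*4 + R = -60/7 + R)
1/((o((-3 - 2)**2) + 95)**2) = 1/(((-60/7 + (-3 - 2)**2) + 95)**2) = 1/(((-60/7 + (-5)**2) + 95)**2) = 1/(((-60/7 + 25) + 95)**2) = 1/((115/7 + 95)**2) = 1/((780/7)**2) = 1/(608400/49) = 49/608400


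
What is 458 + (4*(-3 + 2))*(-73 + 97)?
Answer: 362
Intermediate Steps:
458 + (4*(-3 + 2))*(-73 + 97) = 458 + (4*(-1))*24 = 458 - 4*24 = 458 - 96 = 362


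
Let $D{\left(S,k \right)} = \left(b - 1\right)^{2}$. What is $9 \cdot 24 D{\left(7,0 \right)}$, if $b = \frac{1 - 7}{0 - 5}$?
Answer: $\frac{216}{25} \approx 8.64$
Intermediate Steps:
$b = \frac{6}{5}$ ($b = \frac{1 - 7}{-5} = \left(-6\right) \left(- \frac{1}{5}\right) = \frac{6}{5} \approx 1.2$)
$D{\left(S,k \right)} = \frac{1}{25}$ ($D{\left(S,k \right)} = \left(\frac{6}{5} - 1\right)^{2} = \left(\frac{1}{5}\right)^{2} = \frac{1}{25}$)
$9 \cdot 24 D{\left(7,0 \right)} = 9 \cdot 24 \cdot \frac{1}{25} = 216 \cdot \frac{1}{25} = \frac{216}{25}$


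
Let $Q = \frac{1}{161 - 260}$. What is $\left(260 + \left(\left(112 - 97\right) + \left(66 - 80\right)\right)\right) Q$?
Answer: $- \frac{29}{11} \approx -2.6364$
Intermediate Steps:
$Q = - \frac{1}{99}$ ($Q = \frac{1}{-99} = - \frac{1}{99} \approx -0.010101$)
$\left(260 + \left(\left(112 - 97\right) + \left(66 - 80\right)\right)\right) Q = \left(260 + \left(\left(112 - 97\right) + \left(66 - 80\right)\right)\right) \left(- \frac{1}{99}\right) = \left(260 + \left(\left(112 - 97\right) - 14\right)\right) \left(- \frac{1}{99}\right) = \left(260 + \left(15 - 14\right)\right) \left(- \frac{1}{99}\right) = \left(260 + 1\right) \left(- \frac{1}{99}\right) = 261 \left(- \frac{1}{99}\right) = - \frac{29}{11}$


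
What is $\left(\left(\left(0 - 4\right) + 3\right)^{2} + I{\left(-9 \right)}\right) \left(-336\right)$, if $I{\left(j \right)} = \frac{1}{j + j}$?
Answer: $- \frac{952}{3} \approx -317.33$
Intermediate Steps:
$I{\left(j \right)} = \frac{1}{2 j}$
$\left(\left(\left(0 - 4\right) + 3\right)^{2} + I{\left(-9 \right)}\right) \left(-336\right) = \left(\left(\left(0 - 4\right) + 3\right)^{2} + \frac{1}{2 \left(-9\right)}\right) \left(-336\right) = \left(\left(-4 + 3\right)^{2} + \frac{1}{2} \left(- \frac{1}{9}\right)\right) \left(-336\right) = \left(\left(-1\right)^{2} - \frac{1}{18}\right) \left(-336\right) = \left(1 - \frac{1}{18}\right) \left(-336\right) = \frac{17}{18} \left(-336\right) = - \frac{952}{3}$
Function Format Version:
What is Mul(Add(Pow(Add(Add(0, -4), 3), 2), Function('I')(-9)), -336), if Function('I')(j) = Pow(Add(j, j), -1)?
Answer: Rational(-952, 3) ≈ -317.33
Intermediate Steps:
Function('I')(j) = Mul(Rational(1, 2), Pow(j, -1)) (Function('I')(j) = Pow(Mul(2, j), -1) = Mul(Rational(1, 2), Pow(j, -1)))
Mul(Add(Pow(Add(Add(0, -4), 3), 2), Function('I')(-9)), -336) = Mul(Add(Pow(Add(Add(0, -4), 3), 2), Mul(Rational(1, 2), Pow(-9, -1))), -336) = Mul(Add(Pow(Add(-4, 3), 2), Mul(Rational(1, 2), Rational(-1, 9))), -336) = Mul(Add(Pow(-1, 2), Rational(-1, 18)), -336) = Mul(Add(1, Rational(-1, 18)), -336) = Mul(Rational(17, 18), -336) = Rational(-952, 3)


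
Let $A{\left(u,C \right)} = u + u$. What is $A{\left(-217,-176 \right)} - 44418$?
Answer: $-44852$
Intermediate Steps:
$A{\left(u,C \right)} = 2 u$
$A{\left(-217,-176 \right)} - 44418 = 2 \left(-217\right) - 44418 = -434 - 44418 = -44852$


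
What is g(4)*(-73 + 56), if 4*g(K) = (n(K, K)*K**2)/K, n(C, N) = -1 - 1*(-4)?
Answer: -51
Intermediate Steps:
n(C, N) = 3 (n(C, N) = -1 + 4 = 3)
g(K) = 3*K/4 (g(K) = ((3*K**2)/K)/4 = (3*K)/4 = 3*K/4)
g(4)*(-73 + 56) = ((3/4)*4)*(-73 + 56) = 3*(-17) = -51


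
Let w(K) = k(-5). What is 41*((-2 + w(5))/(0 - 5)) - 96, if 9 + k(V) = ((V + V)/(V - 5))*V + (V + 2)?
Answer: 299/5 ≈ 59.800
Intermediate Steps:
k(V) = -7 + V + 2*V²/(-5 + V) (k(V) = -9 + (((V + V)/(V - 5))*V + (V + 2)) = -9 + (((2*V)/(-5 + V))*V + (2 + V)) = -9 + ((2*V/(-5 + V))*V + (2 + V)) = -9 + (2*V²/(-5 + V) + (2 + V)) = -9 + (2 + V + 2*V²/(-5 + V)) = -7 + V + 2*V²/(-5 + V))
w(K) = -17 (w(K) = (35 - 12*(-5) + 3*(-5)²)/(-5 - 5) = (35 + 60 + 3*25)/(-10) = -(35 + 60 + 75)/10 = -⅒*170 = -17)
41*((-2 + w(5))/(0 - 5)) - 96 = 41*((-2 - 17)/(0 - 5)) - 96 = 41*(-19/(-5)) - 96 = 41*(-19*(-⅕)) - 96 = 41*(19/5) - 96 = 779/5 - 96 = 299/5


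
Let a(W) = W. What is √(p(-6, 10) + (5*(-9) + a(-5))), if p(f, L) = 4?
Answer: I*√46 ≈ 6.7823*I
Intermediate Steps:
√(p(-6, 10) + (5*(-9) + a(-5))) = √(4 + (5*(-9) - 5)) = √(4 + (-45 - 5)) = √(4 - 50) = √(-46) = I*√46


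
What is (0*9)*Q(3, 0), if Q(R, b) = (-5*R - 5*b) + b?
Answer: 0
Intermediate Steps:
Q(R, b) = -5*R - 4*b
(0*9)*Q(3, 0) = (0*9)*(-5*3 - 4*0) = 0*(-15 + 0) = 0*(-15) = 0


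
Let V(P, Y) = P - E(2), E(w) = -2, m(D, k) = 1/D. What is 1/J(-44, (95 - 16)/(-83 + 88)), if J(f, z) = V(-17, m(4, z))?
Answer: -1/15 ≈ -0.066667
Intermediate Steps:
V(P, Y) = 2 + P (V(P, Y) = P - 1*(-2) = P + 2 = 2 + P)
J(f, z) = -15 (J(f, z) = 2 - 17 = -15)
1/J(-44, (95 - 16)/(-83 + 88)) = 1/(-15) = -1/15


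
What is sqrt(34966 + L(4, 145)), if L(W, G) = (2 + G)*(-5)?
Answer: sqrt(34231) ≈ 185.02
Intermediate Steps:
L(W, G) = -10 - 5*G
sqrt(34966 + L(4, 145)) = sqrt(34966 + (-10 - 5*145)) = sqrt(34966 + (-10 - 725)) = sqrt(34966 - 735) = sqrt(34231)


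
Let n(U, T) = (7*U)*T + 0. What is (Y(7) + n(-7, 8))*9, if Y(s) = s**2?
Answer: -3087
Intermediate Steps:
n(U, T) = 7*T*U (n(U, T) = 7*T*U + 0 = 7*T*U)
(Y(7) + n(-7, 8))*9 = (7**2 + 7*8*(-7))*9 = (49 - 392)*9 = -343*9 = -3087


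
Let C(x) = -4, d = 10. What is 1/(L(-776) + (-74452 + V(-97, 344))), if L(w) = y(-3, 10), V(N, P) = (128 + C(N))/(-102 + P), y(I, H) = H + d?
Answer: -121/9006210 ≈ -1.3435e-5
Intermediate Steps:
y(I, H) = 10 + H (y(I, H) = H + 10 = 10 + H)
V(N, P) = 124/(-102 + P) (V(N, P) = (128 - 4)/(-102 + P) = 124/(-102 + P))
L(w) = 20 (L(w) = 10 + 10 = 20)
1/(L(-776) + (-74452 + V(-97, 344))) = 1/(20 + (-74452 + 124/(-102 + 344))) = 1/(20 + (-74452 + 124/242)) = 1/(20 + (-74452 + 124*(1/242))) = 1/(20 + (-74452 + 62/121)) = 1/(20 - 9008630/121) = 1/(-9006210/121) = -121/9006210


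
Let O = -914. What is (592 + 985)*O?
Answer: -1441378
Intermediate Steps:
(592 + 985)*O = (592 + 985)*(-914) = 1577*(-914) = -1441378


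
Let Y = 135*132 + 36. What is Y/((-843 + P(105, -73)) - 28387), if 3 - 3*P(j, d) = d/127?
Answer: -425196/696011 ≈ -0.61090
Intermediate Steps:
P(j, d) = 1 - d/381 (P(j, d) = 1 - d/(3*127) = 1 - d/381)
Y = 17856 (Y = 17820 + 36 = 17856)
Y/((-843 + P(105, -73)) - 28387) = 17856/((-843 + (1 - 1/381*(-73))) - 28387) = 17856/((-843 + (1 + 73/381)) - 28387) = 17856/((-843 + 454/381) - 28387) = 17856/(-320729/381 - 28387) = 17856/(-11136176/381) = 17856*(-381/11136176) = -425196/696011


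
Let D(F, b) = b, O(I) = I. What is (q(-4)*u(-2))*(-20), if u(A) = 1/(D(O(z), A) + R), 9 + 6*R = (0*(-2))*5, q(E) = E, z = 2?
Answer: -160/7 ≈ -22.857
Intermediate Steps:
R = -3/2 (R = -3/2 + ((0*(-2))*5)/6 = -3/2 + (0*5)/6 = -3/2 + (⅙)*0 = -3/2 + 0 = -3/2 ≈ -1.5000)
u(A) = 1/(-3/2 + A) (u(A) = 1/(A - 3/2) = 1/(-3/2 + A))
(q(-4)*u(-2))*(-20) = -8/(-3 + 2*(-2))*(-20) = -8/(-3 - 4)*(-20) = -8/(-7)*(-20) = -8*(-1)/7*(-20) = -4*(-2/7)*(-20) = (8/7)*(-20) = -160/7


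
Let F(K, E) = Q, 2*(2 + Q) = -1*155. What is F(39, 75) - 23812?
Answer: -47783/2 ≈ -23892.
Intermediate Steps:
Q = -159/2 (Q = -2 + (-1*155)/2 = -2 + (1/2)*(-155) = -2 - 155/2 = -159/2 ≈ -79.500)
F(K, E) = -159/2
F(39, 75) - 23812 = -159/2 - 23812 = -47783/2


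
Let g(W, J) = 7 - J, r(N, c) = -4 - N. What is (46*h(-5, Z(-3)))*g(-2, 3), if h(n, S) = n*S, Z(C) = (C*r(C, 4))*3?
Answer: -8280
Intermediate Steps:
Z(C) = 3*C*(-4 - C) (Z(C) = (C*(-4 - C))*3 = 3*C*(-4 - C))
h(n, S) = S*n
(46*h(-5, Z(-3)))*g(-2, 3) = (46*(-3*(-3)*(4 - 3)*(-5)))*(7 - 1*3) = (46*(-3*(-3)*1*(-5)))*(7 - 3) = (46*(9*(-5)))*4 = (46*(-45))*4 = -2070*4 = -8280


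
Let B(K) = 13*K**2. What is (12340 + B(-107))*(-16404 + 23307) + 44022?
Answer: 1112648853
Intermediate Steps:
(12340 + B(-107))*(-16404 + 23307) + 44022 = (12340 + 13*(-107)**2)*(-16404 + 23307) + 44022 = (12340 + 13*11449)*6903 + 44022 = (12340 + 148837)*6903 + 44022 = 161177*6903 + 44022 = 1112604831 + 44022 = 1112648853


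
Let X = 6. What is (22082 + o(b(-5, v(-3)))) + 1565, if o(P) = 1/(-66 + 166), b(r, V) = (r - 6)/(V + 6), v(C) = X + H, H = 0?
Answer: 2364701/100 ≈ 23647.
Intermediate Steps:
v(C) = 6 (v(C) = 6 + 0 = 6)
b(r, V) = (-6 + r)/(6 + V)
o(P) = 1/100
(22082 + o(b(-5, v(-3)))) + 1565 = (22082 + 1/100) + 1565 = 2208201/100 + 1565 = 2364701/100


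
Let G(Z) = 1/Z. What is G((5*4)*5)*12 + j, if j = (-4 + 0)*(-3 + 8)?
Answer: -497/25 ≈ -19.880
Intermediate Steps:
j = -20 (j = -4*5 = -20)
G((5*4)*5)*12 + j = 12/((5*4)*5) - 20 = 12/(20*5) - 20 = 12/100 - 20 = (1/100)*12 - 20 = 3/25 - 20 = -497/25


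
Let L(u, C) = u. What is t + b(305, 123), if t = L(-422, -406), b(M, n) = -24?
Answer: -446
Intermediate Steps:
t = -422
t + b(305, 123) = -422 - 24 = -446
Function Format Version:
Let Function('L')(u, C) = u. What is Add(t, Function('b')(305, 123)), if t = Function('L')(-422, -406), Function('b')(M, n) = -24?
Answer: -446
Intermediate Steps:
t = -422
Add(t, Function('b')(305, 123)) = Add(-422, -24) = -446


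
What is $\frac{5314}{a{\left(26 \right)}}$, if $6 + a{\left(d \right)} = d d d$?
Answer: $\frac{2657}{8785} \approx 0.30245$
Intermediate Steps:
$a{\left(d \right)} = -6 + d^{3}$ ($a{\left(d \right)} = -6 + d d d = -6 + d^{2} d = -6 + d^{3}$)
$\frac{5314}{a{\left(26 \right)}} = \frac{5314}{-6 + 26^{3}} = \frac{5314}{-6 + 17576} = \frac{5314}{17570} = 5314 \cdot \frac{1}{17570} = \frac{2657}{8785}$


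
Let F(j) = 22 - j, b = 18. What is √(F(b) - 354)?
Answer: 5*I*√14 ≈ 18.708*I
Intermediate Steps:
√(F(b) - 354) = √((22 - 1*18) - 354) = √((22 - 18) - 354) = √(4 - 354) = √(-350) = 5*I*√14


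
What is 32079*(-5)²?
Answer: 801975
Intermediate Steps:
32079*(-5)² = 32079*25 = 801975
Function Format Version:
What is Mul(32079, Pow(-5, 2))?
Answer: 801975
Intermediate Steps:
Mul(32079, Pow(-5, 2)) = Mul(32079, 25) = 801975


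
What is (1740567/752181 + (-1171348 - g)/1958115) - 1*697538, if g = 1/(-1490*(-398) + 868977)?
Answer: -500671169163960773236474/717770789165611185 ≈ -6.9754e+5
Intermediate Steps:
g = 1/1461997 (g = 1/(593020 + 868977) = 1/1461997 ≈ 6.8400e-7)
(1740567/752181 + (-1171348 - g)/1958115) - 1*697538 = (1740567/752181 + (-1171348 - 1*1/1461997)/1958115) - 1*697538 = (1740567*(1/752181) + (-1171348 - 1/1461997)*(1/1958115)) - 697538 = (580189/250727 - 1712507261957/1461997*1/1958115) - 697538 = (580189/250727 - 1712507261957/2862758255655) - 697538 = 1231569041321526056/717770789165611185 - 697538 = -500671169163960773236474/717770789165611185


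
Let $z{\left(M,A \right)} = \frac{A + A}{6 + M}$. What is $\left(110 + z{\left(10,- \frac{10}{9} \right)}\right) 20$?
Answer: $\frac{19775}{9} \approx 2197.2$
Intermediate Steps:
$z{\left(M,A \right)} = \frac{2 A}{6 + M}$
$\left(110 + z{\left(10,- \frac{10}{9} \right)}\right) 20 = \left(110 + \frac{2 \left(- \frac{10}{9}\right)}{6 + 10}\right) 20 = \left(110 + \frac{2 \left(\left(-10\right) \frac{1}{9}\right)}{16}\right) 20 = \left(110 + 2 \left(- \frac{10}{9}\right) \frac{1}{16}\right) 20 = \left(110 - \frac{5}{36}\right) 20 = \frac{3955}{36} \cdot 20 = \frac{19775}{9}$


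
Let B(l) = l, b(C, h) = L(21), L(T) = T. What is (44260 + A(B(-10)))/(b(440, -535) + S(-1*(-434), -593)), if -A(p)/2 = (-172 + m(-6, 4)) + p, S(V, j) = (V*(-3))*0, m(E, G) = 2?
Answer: 44620/21 ≈ 2124.8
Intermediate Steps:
b(C, h) = 21
S(V, j) = 0 (S(V, j) = -3*V*0 = 0)
A(p) = 340 - 2*p (A(p) = -2*((-172 + 2) + p) = -2*(-170 + p) = 340 - 2*p)
(44260 + A(B(-10)))/(b(440, -535) + S(-1*(-434), -593)) = (44260 + (340 - 2*(-10)))/(21 + 0) = (44260 + (340 + 20))/21 = (44260 + 360)*(1/21) = 44620*(1/21) = 44620/21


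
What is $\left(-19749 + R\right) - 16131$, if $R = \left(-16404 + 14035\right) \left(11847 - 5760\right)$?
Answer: $-14455983$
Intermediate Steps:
$R = -14420103$ ($R = \left(-2369\right) 6087 = -14420103$)
$\left(-19749 + R\right) - 16131 = \left(-19749 - 14420103\right) - 16131 = -14439852 - 16131 = -14455983$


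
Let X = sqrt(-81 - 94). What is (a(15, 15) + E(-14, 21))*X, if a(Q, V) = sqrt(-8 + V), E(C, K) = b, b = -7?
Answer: 35*I*(1 - sqrt(7)) ≈ -57.601*I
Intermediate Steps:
X = 5*I*sqrt(7) (X = sqrt(-175) = 5*I*sqrt(7) ≈ 13.229*I)
E(C, K) = -7
(a(15, 15) + E(-14, 21))*X = (sqrt(-8 + 15) - 7)*(5*I*sqrt(7)) = (sqrt(7) - 7)*(5*I*sqrt(7)) = (-7 + sqrt(7))*(5*I*sqrt(7)) = 5*I*sqrt(7)*(-7 + sqrt(7))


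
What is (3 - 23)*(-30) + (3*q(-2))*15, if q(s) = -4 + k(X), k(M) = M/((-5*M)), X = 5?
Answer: 411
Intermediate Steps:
k(M) = -1/5 (k(M) = M*(-1/(5*M)) = -1/5)
q(s) = -21/5 (q(s) = -4 - 1/5 = -21/5)
(3 - 23)*(-30) + (3*q(-2))*15 = (3 - 23)*(-30) + (3*(-21/5))*15 = -20*(-30) - 63/5*15 = 600 - 189 = 411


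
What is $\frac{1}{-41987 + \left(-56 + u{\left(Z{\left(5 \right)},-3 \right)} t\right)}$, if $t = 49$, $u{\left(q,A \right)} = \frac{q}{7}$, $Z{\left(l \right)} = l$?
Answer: $- \frac{1}{42008} \approx -2.3805 \cdot 10^{-5}$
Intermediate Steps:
$u{\left(q,A \right)} = \frac{q}{7}$ ($u{\left(q,A \right)} = q \frac{1}{7} = \frac{q}{7}$)
$\frac{1}{-41987 + \left(-56 + u{\left(Z{\left(5 \right)},-3 \right)} t\right)} = \frac{1}{-41987 - \left(56 - \frac{1}{7} \cdot 5 \cdot 49\right)} = \frac{1}{-41987 + \left(-56 + \frac{5}{7} \cdot 49\right)} = \frac{1}{-41987 + \left(-56 + 35\right)} = \frac{1}{-41987 - 21} = \frac{1}{-42008} = - \frac{1}{42008}$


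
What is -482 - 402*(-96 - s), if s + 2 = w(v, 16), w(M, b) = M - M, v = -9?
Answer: 37306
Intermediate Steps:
w(M, b) = 0
s = -2 (s = -2 + 0 = -2)
-482 - 402*(-96 - s) = -482 - 402*(-96 - 1*(-2)) = -482 - 402*(-96 + 2) = -482 - 402*(-94) = -482 + 37788 = 37306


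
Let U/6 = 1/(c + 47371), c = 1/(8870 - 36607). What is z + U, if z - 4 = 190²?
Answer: 23719054081363/656964713 ≈ 36104.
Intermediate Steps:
c = -1/27737 (c = 1/(-27737) = -1/27737 ≈ -3.6053e-5)
z = 36104 (z = 4 + 190² = 4 + 36100 = 36104)
U = 83211/656964713 (U = 6/(-1/27737 + 47371) = 6/(1313929426/27737) = 6*(27737/1313929426) = 83211/656964713 ≈ 0.00012666)
z + U = 36104 + 83211/656964713 = 23719054081363/656964713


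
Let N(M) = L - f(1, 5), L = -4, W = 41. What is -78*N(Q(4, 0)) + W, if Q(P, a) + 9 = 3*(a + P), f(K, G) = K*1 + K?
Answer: 509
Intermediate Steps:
f(K, G) = 2*K (f(K, G) = K + K = 2*K)
Q(P, a) = -9 + 3*P + 3*a (Q(P, a) = -9 + 3*(a + P) = -9 + 3*(P + a) = -9 + (3*P + 3*a) = -9 + 3*P + 3*a)
N(M) = -6 (N(M) = -4 - 2 = -6)
-78*N(Q(4, 0)) + W = -78*(-6) + 41 = 468 + 41 = 509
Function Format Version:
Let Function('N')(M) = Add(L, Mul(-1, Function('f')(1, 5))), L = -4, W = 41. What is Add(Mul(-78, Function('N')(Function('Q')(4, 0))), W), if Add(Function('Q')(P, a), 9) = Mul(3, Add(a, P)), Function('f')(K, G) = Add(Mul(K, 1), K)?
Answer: 509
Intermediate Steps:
Function('f')(K, G) = Mul(2, K) (Function('f')(K, G) = Add(K, K) = Mul(2, K))
Function('Q')(P, a) = Add(-9, Mul(3, P), Mul(3, a)) (Function('Q')(P, a) = Add(-9, Mul(3, Add(a, P))) = Add(-9, Mul(3, Add(P, a))) = Add(-9, Add(Mul(3, P), Mul(3, a))) = Add(-9, Mul(3, P), Mul(3, a)))
Function('N')(M) = -6 (Function('N')(M) = Add(-4, Mul(-1, Mul(2, 1))) = Add(-4, Mul(-1, 2)) = Add(-4, -2) = -6)
Add(Mul(-78, Function('N')(Function('Q')(4, 0))), W) = Add(Mul(-78, -6), 41) = Add(468, 41) = 509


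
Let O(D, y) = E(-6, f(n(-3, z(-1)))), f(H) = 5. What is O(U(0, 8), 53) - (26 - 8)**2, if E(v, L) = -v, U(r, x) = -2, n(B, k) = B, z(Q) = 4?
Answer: -318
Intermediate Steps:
O(D, y) = 6 (O(D, y) = -1*(-6) = 6)
O(U(0, 8), 53) - (26 - 8)**2 = 6 - (26 - 8)**2 = 6 - 1*18**2 = 6 - 1*324 = 6 - 324 = -318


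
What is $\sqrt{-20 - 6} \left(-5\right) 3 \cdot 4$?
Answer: $- 60 i \sqrt{26} \approx - 305.94 i$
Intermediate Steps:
$\sqrt{-20 - 6} \left(-5\right) 3 \cdot 4 = \sqrt{-20 + \left(-7 + 1\right)} \left(-5\right) 12 = \sqrt{-20 - 6} \left(-5\right) 12 = \sqrt{-26} \left(-5\right) 12 = i \sqrt{26} \left(-5\right) 12 = - 5 i \sqrt{26} \cdot 12 = - 60 i \sqrt{26}$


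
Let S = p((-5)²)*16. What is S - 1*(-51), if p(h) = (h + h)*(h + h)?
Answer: 40051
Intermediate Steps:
p(h) = 4*h² (p(h) = (2*h)*(2*h) = 4*h²)
S = 40000 (S = (4*((-5)²)²)*16 = (4*25²)*16 = (4*625)*16 = 2500*16 = 40000)
S - 1*(-51) = 40000 - 1*(-51) = 40000 + 51 = 40051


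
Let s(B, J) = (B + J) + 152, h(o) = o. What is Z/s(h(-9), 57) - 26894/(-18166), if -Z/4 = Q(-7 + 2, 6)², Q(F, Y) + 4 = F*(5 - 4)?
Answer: -63373/454150 ≈ -0.13954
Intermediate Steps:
s(B, J) = 152 + B + J
Q(F, Y) = -4 + F (Q(F, Y) = -4 + F*(5 - 4) = -4 + F*1 = -4 + F)
Z = -324 (Z = -4*(-4 + (-7 + 2))² = -4*(-4 - 5)² = -4*(-9)² = -4*81 = -324)
Z/s(h(-9), 57) - 26894/(-18166) = -324/(152 - 9 + 57) - 26894/(-18166) = -324/200 - 26894*(-1/18166) = -324*1/200 + 13447/9083 = -81/50 + 13447/9083 = -63373/454150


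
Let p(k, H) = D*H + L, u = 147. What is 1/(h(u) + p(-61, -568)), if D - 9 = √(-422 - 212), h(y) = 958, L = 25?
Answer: I/(-4129*I + 568*√634) ≈ -1.8633e-5 + 6.4541e-5*I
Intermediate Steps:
D = 9 + I*√634 (D = 9 + √(-422 - 212) = 9 + √(-634) = 9 + I*√634 ≈ 9.0 + 25.179*I)
p(k, H) = 25 + H*(9 + I*√634) (p(k, H) = (9 + I*√634)*H + 25 = H*(9 + I*√634) + 25 = 25 + H*(9 + I*√634))
1/(h(u) + p(-61, -568)) = 1/(958 + (25 - 568*(9 + I*√634))) = 1/(958 + (25 + (-5112 - 568*I*√634))) = 1/(958 + (-5087 - 568*I*√634)) = 1/(-4129 - 568*I*√634)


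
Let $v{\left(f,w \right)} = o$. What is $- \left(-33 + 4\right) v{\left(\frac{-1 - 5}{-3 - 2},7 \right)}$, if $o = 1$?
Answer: $29$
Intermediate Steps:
$v{\left(f,w \right)} = 1$
$- \left(-33 + 4\right) v{\left(\frac{-1 - 5}{-3 - 2},7 \right)} = - \left(-33 + 4\right) 1 = - \left(-29\right) 1 = \left(-1\right) \left(-29\right) = 29$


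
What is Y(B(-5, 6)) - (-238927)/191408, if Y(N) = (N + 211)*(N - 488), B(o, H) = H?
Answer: -20019889425/191408 ≈ -1.0459e+5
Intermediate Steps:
Y(N) = (-488 + N)*(211 + N) (Y(N) = (211 + N)*(-488 + N) = (-488 + N)*(211 + N))
Y(B(-5, 6)) - (-238927)/191408 = (-102968 + 6² - 277*6) - (-238927)/191408 = (-102968 + 36 - 1662) - (-238927)/191408 = -104594 - 1*(-238927/191408) = -104594 + 238927/191408 = -20019889425/191408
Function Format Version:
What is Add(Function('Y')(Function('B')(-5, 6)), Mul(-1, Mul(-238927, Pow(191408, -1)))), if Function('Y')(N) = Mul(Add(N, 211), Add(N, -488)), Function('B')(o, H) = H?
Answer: Rational(-20019889425, 191408) ≈ -1.0459e+5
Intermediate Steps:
Function('Y')(N) = Mul(Add(-488, N), Add(211, N)) (Function('Y')(N) = Mul(Add(211, N), Add(-488, N)) = Mul(Add(-488, N), Add(211, N)))
Add(Function('Y')(Function('B')(-5, 6)), Mul(-1, Mul(-238927, Pow(191408, -1)))) = Add(Add(-102968, Pow(6, 2), Mul(-277, 6)), Mul(-1, Mul(-238927, Pow(191408, -1)))) = Add(Add(-102968, 36, -1662), Mul(-1, Mul(-238927, Rational(1, 191408)))) = Add(-104594, Mul(-1, Rational(-238927, 191408))) = Add(-104594, Rational(238927, 191408)) = Rational(-20019889425, 191408)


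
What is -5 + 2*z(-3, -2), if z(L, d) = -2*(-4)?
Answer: 11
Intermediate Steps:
z(L, d) = 8
-5 + 2*z(-3, -2) = -5 + 2*8 = -5 + 16 = 11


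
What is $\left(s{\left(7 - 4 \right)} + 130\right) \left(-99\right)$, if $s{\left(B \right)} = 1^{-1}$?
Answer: $-12969$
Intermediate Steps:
$s{\left(B \right)} = 1$
$\left(s{\left(7 - 4 \right)} + 130\right) \left(-99\right) = \left(1 + 130\right) \left(-99\right) = 131 \left(-99\right) = -12969$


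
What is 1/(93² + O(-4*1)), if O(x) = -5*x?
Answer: 1/8669 ≈ 0.00011535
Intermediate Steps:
1/(93² + O(-4*1)) = 1/(93² - (-20)) = 1/(8649 - 5*(-4)) = 1/(8649 + 20) = 1/8669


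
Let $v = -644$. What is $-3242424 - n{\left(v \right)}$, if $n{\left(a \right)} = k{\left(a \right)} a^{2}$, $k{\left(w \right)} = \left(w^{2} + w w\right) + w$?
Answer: $-343748051832$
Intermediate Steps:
$k{\left(w \right)} = w + 2 w^{2}$ ($k{\left(w \right)} = \left(w^{2} + w^{2}\right) + w = 2 w^{2} + w = w + 2 w^{2}$)
$n{\left(a \right)} = a^{3} \left(1 + 2 a\right)$ ($n{\left(a \right)} = a \left(1 + 2 a\right) a^{2} = a^{3} \left(1 + 2 a\right)$)
$-3242424 - n{\left(v \right)} = -3242424 - \left(-644\right)^{3} \left(1 + 2 \left(-644\right)\right) = -3242424 - - 267089984 \left(1 - 1288\right) = -3242424 - \left(-267089984\right) \left(-1287\right) = -3242424 - 343744809408 = -343748051832$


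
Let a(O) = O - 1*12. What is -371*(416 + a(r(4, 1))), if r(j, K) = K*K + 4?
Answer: -151739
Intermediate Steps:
r(j, K) = 4 + K**2 (r(j, K) = K**2 + 4 = 4 + K**2)
a(O) = -12 + O (a(O) = O - 12 = -12 + O)
-371*(416 + a(r(4, 1))) = -371*(416 + (-12 + (4 + 1**2))) = -371*(416 + (-12 + (4 + 1))) = -371*(416 + (-12 + 5)) = -371*(416 - 7) = -371*409 = -151739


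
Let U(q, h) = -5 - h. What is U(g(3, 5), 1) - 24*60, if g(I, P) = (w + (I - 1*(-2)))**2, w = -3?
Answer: -1446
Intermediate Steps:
g(I, P) = (-1 + I)**2 (g(I, P) = (-3 + (I - 1*(-2)))**2 = (-3 + (I + 2))**2 = (-3 + (2 + I))**2 = (-1 + I)**2)
U(g(3, 5), 1) - 24*60 = (-5 - 1*1) - 24*60 = (-5 - 1) - 1440 = -6 - 1440 = -1446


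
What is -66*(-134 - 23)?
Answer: 10362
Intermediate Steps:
-66*(-134 - 23) = -66*(-157) = 10362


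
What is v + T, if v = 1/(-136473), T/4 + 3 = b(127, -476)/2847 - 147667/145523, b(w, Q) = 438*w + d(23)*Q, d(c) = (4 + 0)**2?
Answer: 968637784798505/18847102399671 ≈ 51.395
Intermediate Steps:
d(c) = 16 (d(c) = 4**2 = 16)
b(w, Q) = 16*Q + 438*w (b(w, Q) = 438*w + 16*Q = 16*Q + 438*w)
T = 21292957352/414303981 (T = -12 + 4*((16*(-476) + 438*127)/2847 - 147667/145523) = -12 + 4*((-7616 + 55626)*(1/2847) - 147667*1/145523) = -12 + 4*(48010*(1/2847) - 147667/145523) = -12 + 4*(48010/2847 - 147667/145523) = -12 + 4*(6566151281/414303981) = -12 + 26264605124/414303981 = 21292957352/414303981 ≈ 51.395)
v = -1/136473 ≈ -7.3275e-6
v + T = -1/136473 + 21292957352/414303981 = 968637784798505/18847102399671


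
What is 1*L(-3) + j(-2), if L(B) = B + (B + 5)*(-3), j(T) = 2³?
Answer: -1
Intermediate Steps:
j(T) = 8
L(B) = -15 - 2*B (L(B) = B + (5 + B)*(-3) = B + (-15 - 3*B) = -15 - 2*B)
1*L(-3) + j(-2) = 1*(-15 - 2*(-3)) + 8 = 1*(-15 + 6) + 8 = 1*(-9) + 8 = -9 + 8 = -1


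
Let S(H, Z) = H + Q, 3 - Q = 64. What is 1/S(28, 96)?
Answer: -1/33 ≈ -0.030303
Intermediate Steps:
Q = -61 (Q = 3 - 1*64 = 3 - 64 = -61)
S(H, Z) = -61 + H (S(H, Z) = H - 61 = -61 + H)
1/S(28, 96) = 1/(-61 + 28) = 1/(-33) = -1/33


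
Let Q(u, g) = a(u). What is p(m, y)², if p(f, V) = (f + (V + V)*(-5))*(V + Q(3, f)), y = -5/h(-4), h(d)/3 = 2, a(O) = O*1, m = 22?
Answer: 1399489/324 ≈ 4319.4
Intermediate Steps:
a(O) = O
h(d) = 6 (h(d) = 3*2 = 6)
Q(u, g) = u
y = -⅚ (y = -5/6 = -5*⅙ = -⅚ ≈ -0.83333)
p(f, V) = (3 + V)*(f - 10*V) (p(f, V) = (f + (V + V)*(-5))*(V + 3) = (f + (2*V)*(-5))*(3 + V) = (f - 10*V)*(3 + V) = (3 + V)*(f - 10*V))
p(m, y)² = (-30*(-⅚) - 10*(-⅚)² + 3*22 - ⅚*22)² = (25 - 10*25/36 + 66 - 55/3)² = (25 - 125/18 + 66 - 55/3)² = (1183/18)² = 1399489/324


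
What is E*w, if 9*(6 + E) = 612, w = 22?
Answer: 1364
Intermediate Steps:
E = 62 (E = -6 + (⅑)*612 = -6 + 68 = 62)
E*w = 62*22 = 1364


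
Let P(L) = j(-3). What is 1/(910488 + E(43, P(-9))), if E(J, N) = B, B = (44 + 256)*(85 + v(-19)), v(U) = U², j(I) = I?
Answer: 1/1044288 ≈ 9.5759e-7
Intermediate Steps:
P(L) = -3
B = 133800 (B = (44 + 256)*(85 + (-19)²) = 300*(85 + 361) = 300*446 = 133800)
E(J, N) = 133800
1/(910488 + E(43, P(-9))) = 1/(910488 + 133800) = 1/1044288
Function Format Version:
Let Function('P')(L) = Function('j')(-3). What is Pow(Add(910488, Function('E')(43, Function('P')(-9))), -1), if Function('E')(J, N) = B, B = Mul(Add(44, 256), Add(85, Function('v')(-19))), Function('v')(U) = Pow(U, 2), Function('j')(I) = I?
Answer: Rational(1, 1044288) ≈ 9.5759e-7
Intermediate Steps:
Function('P')(L) = -3
B = 133800 (B = Mul(Add(44, 256), Add(85, Pow(-19, 2))) = Mul(300, Add(85, 361)) = Mul(300, 446) = 133800)
Function('E')(J, N) = 133800
Pow(Add(910488, Function('E')(43, Function('P')(-9))), -1) = Pow(Add(910488, 133800), -1) = Pow(1044288, -1) = Rational(1, 1044288)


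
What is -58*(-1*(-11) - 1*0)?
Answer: -638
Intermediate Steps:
-58*(-1*(-11) - 1*0) = -58*(11 + 0) = -58*11 = -638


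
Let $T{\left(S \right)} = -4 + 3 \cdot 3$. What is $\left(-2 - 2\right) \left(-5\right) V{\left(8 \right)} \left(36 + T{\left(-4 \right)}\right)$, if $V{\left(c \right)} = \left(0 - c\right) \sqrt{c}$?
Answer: $- 13120 \sqrt{2} \approx -18554.0$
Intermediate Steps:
$V{\left(c \right)} = - c^{\frac{3}{2}}$ ($V{\left(c \right)} = - c \sqrt{c} = - c^{\frac{3}{2}}$)
$T{\left(S \right)} = 5$ ($T{\left(S \right)} = -4 + 9 = 5$)
$\left(-2 - 2\right) \left(-5\right) V{\left(8 \right)} \left(36 + T{\left(-4 \right)}\right) = \left(-2 - 2\right) \left(-5\right) - 8^{\frac{3}{2}} \left(36 + 5\right) = \left(-4\right) \left(-5\right) - 16 \sqrt{2} \cdot 41 = 20 - 16 \sqrt{2} \cdot 41 = 20 \left(- 656 \sqrt{2}\right) = - 13120 \sqrt{2}$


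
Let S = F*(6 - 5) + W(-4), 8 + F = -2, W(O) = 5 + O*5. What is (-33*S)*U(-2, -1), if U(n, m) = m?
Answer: -825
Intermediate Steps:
W(O) = 5 + 5*O
F = -10 (F = -8 - 2 = -10)
S = -25 (S = -10*(6 - 5) + (5 + 5*(-4)) = -10*1 + (5 - 20) = -10 - 15 = -25)
(-33*S)*U(-2, -1) = -33*(-25)*(-1) = 825*(-1) = -825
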